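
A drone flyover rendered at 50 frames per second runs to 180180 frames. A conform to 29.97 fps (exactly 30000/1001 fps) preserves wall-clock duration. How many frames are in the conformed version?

Target frames = source frames × (target rate / source rate) = 180180 × (30000/1001)/(50) = 180180 × 600/1001 = 108000.

108000 frames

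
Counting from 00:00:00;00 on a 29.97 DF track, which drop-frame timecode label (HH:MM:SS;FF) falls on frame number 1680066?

Ten DF minutes hold 17982 frames, so frame 1680066 lies in block 93 (frames 1672326–1690307) with 7740 frames into that block.
The block's first minute is 1800 frames and the rest 1798 each; 7740 frames reaches minute 4, so 93 × 18 + 4 × 2 = 1682 labels have been skipped so far.
Adding those back, label number 1680066 + 1682 = 1681748 at 30 labels/s is 56058 s + 8 f = 15 h 34 min 18 s frame 8, i.e. 15:34:18;08.

15:34:18;08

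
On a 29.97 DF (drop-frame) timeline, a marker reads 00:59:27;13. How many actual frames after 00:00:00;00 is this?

106915

Complete 10-minute blocks: 5, each 17982 frames → 89910.
Remaining 9 whole minutes in the current block: 1800 + 8 × 1798 = 16184 frames.
Within the current minute: 27 × 30 + 13 − 2 = 821 (labels ;00/;01 skipped at this minute). Total = 89910 + 16184 + 821 = 106915.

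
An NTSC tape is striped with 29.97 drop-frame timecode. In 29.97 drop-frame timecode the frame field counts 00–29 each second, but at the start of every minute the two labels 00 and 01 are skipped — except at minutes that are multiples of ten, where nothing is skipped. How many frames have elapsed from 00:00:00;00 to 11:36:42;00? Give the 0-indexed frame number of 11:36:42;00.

1252806

As if non-drop at 30 labels/s: (11 × 3600 + 36 × 60 + 42) × 30 + 0 = 1254060.
Minute boundaries passed: 696; those not divisible by 10: 696 − 69 = 627; dropped labels = 2 × 627 = 1254.
Actual frame index = 1254060 − 1254 = 1252806.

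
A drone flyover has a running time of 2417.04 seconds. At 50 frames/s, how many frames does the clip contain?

Frames = 2417.04 × 50 = 120852.

120852 frames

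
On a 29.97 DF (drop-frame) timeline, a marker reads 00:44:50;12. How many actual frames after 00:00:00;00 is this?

As if non-drop at 30 labels/s: (0 × 3600 + 44 × 60 + 50) × 30 + 12 = 80712.
Minute boundaries passed: 44; those not divisible by 10: 44 − 4 = 40; dropped labels = 2 × 40 = 80.
Actual frame index = 80712 − 80 = 80632.

80632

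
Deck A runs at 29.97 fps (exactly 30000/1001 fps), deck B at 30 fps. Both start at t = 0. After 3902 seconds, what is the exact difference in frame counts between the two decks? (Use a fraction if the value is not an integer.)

A emits 30000/1001 × 3902 = 117060000/1001 frames; B emits 30 × 3902 = 117060.
Difference = 117060/1001 frames (≈ 116.9431); B is ahead of A.

117060/1001 frames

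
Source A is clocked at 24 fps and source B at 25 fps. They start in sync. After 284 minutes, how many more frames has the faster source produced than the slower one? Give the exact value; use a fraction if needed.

17040 frames

284 min = 17040 s.
A emits 24 × 17040 = 408960 frames; B emits 25 × 17040 = 426000.
Difference = 17040 frames; B is ahead of A.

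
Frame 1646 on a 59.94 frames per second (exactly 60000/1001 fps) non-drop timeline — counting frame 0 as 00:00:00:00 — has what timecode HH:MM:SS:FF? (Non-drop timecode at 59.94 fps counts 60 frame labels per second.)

1646 ÷ 60 = 27 full seconds, remainder 26 frames.
27 s = 0 h 0 min 27 s.
Timecode: 00:00:27:26.

00:00:27:26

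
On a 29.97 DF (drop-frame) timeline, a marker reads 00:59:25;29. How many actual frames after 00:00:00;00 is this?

106871

As if non-drop at 30 labels/s: (0 × 3600 + 59 × 60 + 25) × 30 + 29 = 106979.
Minute boundaries passed: 59; those not divisible by 10: 59 − 5 = 54; dropped labels = 2 × 54 = 108.
Actual frame index = 106979 − 108 = 106871.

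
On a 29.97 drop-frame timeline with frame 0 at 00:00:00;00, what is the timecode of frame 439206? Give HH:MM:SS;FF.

04:04:14;26

Each 10-minute DF block holds 10 × 60 × 30 − 9 × 2 = 17982 frames. 439206 ÷ 17982 → 24 full blocks, remainder 7638.
Within the partial block the first minute is 1800 frames and each further minute 1798, so 4 further minute boundaries passed. Total skipped labels = 18 × 24 + 2 × 4 = 440.
Non-drop label index = 439206 + 440 = 439646; at 30 labels/s that is 04:04:14:26, i.e. DF 04:04:14;26.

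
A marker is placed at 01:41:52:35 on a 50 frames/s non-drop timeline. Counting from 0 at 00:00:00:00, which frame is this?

Total seconds to the label: (1 × 3600 + 41 × 60 + 52) = 6112.
Frame index = 6112 × 50 + 35 = 305635.

305635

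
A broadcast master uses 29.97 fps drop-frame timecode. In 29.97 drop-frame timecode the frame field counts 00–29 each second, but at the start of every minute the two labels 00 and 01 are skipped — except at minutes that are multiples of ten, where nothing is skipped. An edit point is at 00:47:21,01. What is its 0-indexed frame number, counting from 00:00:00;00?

Complete 10-minute blocks: 4, each 17982 frames → 71928.
Remaining 7 whole minutes in the current block: 1800 + 6 × 1798 = 12588 frames.
Within the current minute: 21 × 30 + 1 − 2 = 629 (labels ;00/;01 skipped at this minute). Total = 71928 + 12588 + 629 = 85145.

85145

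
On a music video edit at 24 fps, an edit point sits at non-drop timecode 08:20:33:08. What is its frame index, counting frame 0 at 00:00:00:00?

720800

Total seconds to the label: (8 × 3600 + 20 × 60 + 33) = 30033.
Frame index = 30033 × 24 + 8 = 720800.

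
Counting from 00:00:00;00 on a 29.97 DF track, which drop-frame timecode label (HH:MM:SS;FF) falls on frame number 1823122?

Each 10-minute DF block holds 10 × 60 × 30 − 9 × 2 = 17982 frames. 1823122 ÷ 17982 → 101 full blocks, remainder 6940.
Within the partial block the first minute is 1800 frames and each further minute 1798, so 3 further minute boundaries passed. Total skipped labels = 18 × 101 + 2 × 3 = 1824.
Non-drop label index = 1823122 + 1824 = 1824946; at 30 labels/s that is 16:53:51:16, i.e. DF 16:53:51;16.

16:53:51;16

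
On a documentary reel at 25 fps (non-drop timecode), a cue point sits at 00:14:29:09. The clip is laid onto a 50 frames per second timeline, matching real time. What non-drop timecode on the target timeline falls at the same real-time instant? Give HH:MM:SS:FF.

Source frame index: (0×3600 + 14×60 + 29) × 25 + 9 = 21734.
Real time: 21734 / (25) = 21734/25 s.
Target frame: (21734/25) × (50) = 43468.
At 50 labels/s: frame 43468 → 00:14:29:18.

00:14:29:18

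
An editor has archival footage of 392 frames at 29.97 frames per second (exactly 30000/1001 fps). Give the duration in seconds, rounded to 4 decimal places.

Running time = 392 × 1001/30000 = 49049/3750 s ≈ 13.0797 s.

13.0797 seconds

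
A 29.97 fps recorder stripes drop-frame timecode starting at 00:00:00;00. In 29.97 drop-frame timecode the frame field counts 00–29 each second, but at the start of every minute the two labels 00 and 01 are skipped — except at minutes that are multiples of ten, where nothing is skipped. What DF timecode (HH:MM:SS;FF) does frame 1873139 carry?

17:21:40;13

Each 10-minute DF block holds 10 × 60 × 30 − 9 × 2 = 17982 frames. 1873139 ÷ 17982 → 104 full blocks, remainder 3011.
Within the partial block the first minute is 1800 frames and each further minute 1798, so 1 further minute boundary passed. Total skipped labels = 18 × 104 + 2 × 1 = 1874.
Non-drop label index = 1873139 + 1874 = 1875013; at 30 labels/s that is 17:21:40:13, i.e. DF 17:21:40;13.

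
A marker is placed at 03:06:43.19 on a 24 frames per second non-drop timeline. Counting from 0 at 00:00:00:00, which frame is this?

Total seconds to the label: (3 × 3600 + 6 × 60 + 43) = 11203.
Frame index = 11203 × 24 + 19 = 268891.

268891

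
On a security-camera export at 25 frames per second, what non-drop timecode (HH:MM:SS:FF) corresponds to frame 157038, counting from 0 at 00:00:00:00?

157038 ÷ 25 = 6281 full seconds, remainder 13 frames.
6281 s = 1 h 44 min 41 s.
Timecode: 01:44:41:13.

01:44:41:13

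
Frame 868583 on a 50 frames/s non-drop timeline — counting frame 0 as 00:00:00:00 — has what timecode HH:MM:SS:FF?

04:49:31:33

868583 ÷ 50 = 17371 full seconds, remainder 33 frames.
17371 s = 4 h 49 min 31 s.
Timecode: 04:49:31:33.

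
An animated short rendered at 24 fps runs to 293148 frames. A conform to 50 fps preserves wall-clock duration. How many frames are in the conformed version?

Target frames = source frames × (target rate / source rate) = 293148 × (50)/(24) = 293148 × 25/12 = 610725.

610725 frames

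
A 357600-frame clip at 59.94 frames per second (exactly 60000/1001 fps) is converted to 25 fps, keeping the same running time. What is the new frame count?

149149 frames

Target frames = source frames × (target rate / source rate) = 357600 × (25)/(60000/1001) = 357600 × 1001/2400 = 149149.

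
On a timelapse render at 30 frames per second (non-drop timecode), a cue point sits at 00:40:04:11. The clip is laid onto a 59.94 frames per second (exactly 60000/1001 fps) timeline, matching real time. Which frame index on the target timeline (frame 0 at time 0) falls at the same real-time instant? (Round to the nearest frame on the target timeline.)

Source frame index: (0×3600 + 40×60 + 4) × 30 + 11 = 72131.
Real time: 72131 / (30) = 72131/30 s.
Target frame: (72131/30) × (60000/1001) = 144262000/1001 ≈ 144117.882 → 144118.

frame 144118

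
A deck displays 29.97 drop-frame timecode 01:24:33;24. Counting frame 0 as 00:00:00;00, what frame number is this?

As if non-drop at 30 labels/s: (1 × 3600 + 24 × 60 + 33) × 30 + 24 = 152214.
Minute boundaries passed: 84; those not divisible by 10: 84 − 8 = 76; dropped labels = 2 × 76 = 152.
Actual frame index = 152214 − 152 = 152062.

152062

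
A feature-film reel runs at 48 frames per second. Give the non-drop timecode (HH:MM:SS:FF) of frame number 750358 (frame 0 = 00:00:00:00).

04:20:32:22

750358 ÷ 48 = 15632 full seconds, remainder 22 frames.
15632 s = 4 h 20 min 32 s.
Timecode: 04:20:32:22.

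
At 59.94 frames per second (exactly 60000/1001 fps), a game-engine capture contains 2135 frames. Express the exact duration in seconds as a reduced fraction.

Running time = 2135 ÷ (60000/1001) = 2135 × 1001/60000 = 427427/12000 s.

427427/12000 seconds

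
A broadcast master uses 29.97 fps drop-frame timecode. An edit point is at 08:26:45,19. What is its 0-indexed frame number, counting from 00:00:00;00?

As if non-drop at 30 labels/s: (8 × 3600 + 26 × 60 + 45) × 30 + 19 = 912169.
Minute boundaries passed: 506; those not divisible by 10: 506 − 50 = 456; dropped labels = 2 × 456 = 912.
Actual frame index = 912169 − 912 = 911257.

911257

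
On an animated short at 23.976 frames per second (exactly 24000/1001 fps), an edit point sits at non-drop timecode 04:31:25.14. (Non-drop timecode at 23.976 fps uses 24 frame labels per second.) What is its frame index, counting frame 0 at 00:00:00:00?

frame 390854

Total seconds to the label: (4 × 3600 + 31 × 60 + 25) = 16285.
Frame index = 16285 × 24 + 14 = 390854.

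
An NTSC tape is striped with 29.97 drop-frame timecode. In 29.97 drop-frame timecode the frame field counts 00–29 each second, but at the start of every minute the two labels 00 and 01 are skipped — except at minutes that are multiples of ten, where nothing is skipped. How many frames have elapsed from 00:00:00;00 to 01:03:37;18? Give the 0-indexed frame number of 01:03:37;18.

Complete 10-minute blocks: 6, each 17982 frames → 107892.
Remaining 3 whole minutes in the current block: 1800 + 2 × 1798 = 5396 frames.
Within the current minute: 37 × 30 + 18 − 2 = 1126 (labels ;00/;01 skipped at this minute). Total = 107892 + 5396 + 1126 = 114414.

114414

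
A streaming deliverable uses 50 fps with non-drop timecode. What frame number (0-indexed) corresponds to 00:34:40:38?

Total seconds to the label: (0 × 3600 + 34 × 60 + 40) = 2080.
Frame index = 2080 × 50 + 38 = 104038.

104038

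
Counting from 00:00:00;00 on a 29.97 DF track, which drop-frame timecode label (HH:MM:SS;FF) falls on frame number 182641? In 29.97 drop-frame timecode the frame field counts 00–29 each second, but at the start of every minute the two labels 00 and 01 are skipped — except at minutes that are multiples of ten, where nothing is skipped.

01:41:34;03

Ten DF minutes hold 17982 frames, so frame 182641 lies in block 10 (frames 179820–197801) with 2821 frames into that block.
The block's first minute is 1800 frames and the rest 1798 each; 2821 frames reaches minute 1, so 10 × 18 + 1 × 2 = 182 labels have been skipped so far.
Adding those back, label number 182641 + 182 = 182823 at 30 labels/s is 6094 s + 3 f = 1 h 41 min 34 s frame 3, i.e. 01:41:34;03.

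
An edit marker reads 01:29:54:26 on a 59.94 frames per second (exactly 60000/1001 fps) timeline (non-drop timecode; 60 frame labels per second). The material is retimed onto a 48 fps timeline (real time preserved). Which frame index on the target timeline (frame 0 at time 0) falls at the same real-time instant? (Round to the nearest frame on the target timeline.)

Source frame index: (1×3600 + 29×60 + 54) × 60 + 26 = 323666.
Real time: 323666 / (60000/1001) = 161994833/30000 s.
Target frame: (161994833/30000) × (48) = 161994833/625 ≈ 259191.733 → 259192.

frame 259192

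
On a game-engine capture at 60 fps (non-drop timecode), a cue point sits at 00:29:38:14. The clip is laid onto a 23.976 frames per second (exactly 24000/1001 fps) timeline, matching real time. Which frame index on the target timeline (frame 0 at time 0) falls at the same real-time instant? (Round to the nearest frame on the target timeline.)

Source frame index: (0×3600 + 29×60 + 38) × 60 + 14 = 106694.
Real time: 106694 / (60) = 53347/30 s.
Target frame: (53347/30) × (24000/1001) = 6096800/143 ≈ 42634.965 → 42635.

frame 42635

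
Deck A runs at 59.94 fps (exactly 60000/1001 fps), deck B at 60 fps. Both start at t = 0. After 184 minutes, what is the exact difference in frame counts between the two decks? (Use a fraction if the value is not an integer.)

184 min = 11040 s.
A emits 60000/1001 × 11040 = 662400000/1001 frames; B emits 60 × 11040 = 662400.
Difference = 662400/1001 frames (≈ 661.7383); B is ahead of A.

662400/1001 frames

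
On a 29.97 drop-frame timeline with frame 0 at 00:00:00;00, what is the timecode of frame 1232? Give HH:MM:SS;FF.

Each 10-minute DF block holds 10 × 60 × 30 − 9 × 2 = 17982 frames. 1232 ÷ 17982 → 0 full blocks, remainder 1232.
Within the partial block the first minute is 1800 frames and each further minute 1798, so 0 further minute boundaries passed. Total skipped labels = 18 × 0 + 2 × 0 = 0.
Non-drop label index = 1232 + 0 = 1232; at 30 labels/s that is 00:00:41:02, i.e. DF 00:00:41;02.

00:00:41;02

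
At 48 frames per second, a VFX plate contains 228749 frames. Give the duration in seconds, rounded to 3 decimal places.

4765.604 seconds

Running time = 228749 × 1/48 = 228749/48 s ≈ 4765.604 s.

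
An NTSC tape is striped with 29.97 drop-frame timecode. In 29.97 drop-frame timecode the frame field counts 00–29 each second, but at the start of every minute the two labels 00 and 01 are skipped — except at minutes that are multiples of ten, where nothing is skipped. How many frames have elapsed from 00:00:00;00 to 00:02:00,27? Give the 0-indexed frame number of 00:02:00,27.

3623

As if non-drop at 30 labels/s: (0 × 3600 + 2 × 60 + 0) × 30 + 27 = 3627.
Minute boundaries passed: 2; those not divisible by 10: 2 − 0 = 2; dropped labels = 2 × 2 = 4.
Actual frame index = 3627 − 4 = 3623.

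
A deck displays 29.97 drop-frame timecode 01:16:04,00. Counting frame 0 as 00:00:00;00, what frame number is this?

Complete 10-minute blocks: 7, each 17982 frames → 125874.
Remaining 6 whole minutes in the current block: 1800 + 5 × 1798 = 10790 frames.
Within the current minute: 4 × 30 + 0 − 2 = 118 (labels ;00/;01 skipped at this minute). Total = 125874 + 10790 + 118 = 136782.

136782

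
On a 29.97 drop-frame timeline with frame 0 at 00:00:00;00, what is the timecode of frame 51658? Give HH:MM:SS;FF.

00:28:43;20

Each 10-minute DF block holds 10 × 60 × 30 − 9 × 2 = 17982 frames. 51658 ÷ 17982 → 2 full blocks, remainder 15694.
Within the partial block the first minute is 1800 frames and each further minute 1798, so 8 further minute boundaries passed. Total skipped labels = 18 × 2 + 2 × 8 = 52.
Non-drop label index = 51658 + 52 = 51710; at 30 labels/s that is 00:28:43:20, i.e. DF 00:28:43;20.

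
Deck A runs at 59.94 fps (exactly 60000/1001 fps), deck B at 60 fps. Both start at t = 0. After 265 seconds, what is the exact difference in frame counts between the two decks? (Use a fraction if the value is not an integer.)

A emits 60000/1001 × 265 = 15900000/1001 frames; B emits 60 × 265 = 15900.
Difference = 15900/1001 frames (≈ 15.8841); B is ahead of A.

15900/1001 frames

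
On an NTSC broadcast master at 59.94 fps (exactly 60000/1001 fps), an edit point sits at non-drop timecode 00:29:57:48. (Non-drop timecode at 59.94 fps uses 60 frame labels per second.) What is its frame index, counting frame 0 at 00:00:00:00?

frame 107868

Total seconds to the label: (0 × 3600 + 29 × 60 + 57) = 1797.
Frame index = 1797 × 60 + 48 = 107868.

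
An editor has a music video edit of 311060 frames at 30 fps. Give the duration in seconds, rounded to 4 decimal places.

Running time = 311060 × 1/30 = 31106/3 s ≈ 10368.6667 s.

10368.6667 seconds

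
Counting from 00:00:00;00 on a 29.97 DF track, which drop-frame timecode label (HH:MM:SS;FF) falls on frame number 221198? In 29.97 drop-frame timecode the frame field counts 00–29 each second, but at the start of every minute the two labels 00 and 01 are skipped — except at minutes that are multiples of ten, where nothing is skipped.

02:03:00;20

Ten DF minutes hold 17982 frames, so frame 221198 lies in block 12 (frames 215784–233765) with 5414 frames into that block.
The block's first minute is 1800 frames and the rest 1798 each; 5414 frames reaches minute 3, so 12 × 18 + 3 × 2 = 222 labels have been skipped so far.
Adding those back, label number 221198 + 222 = 221420 at 30 labels/s is 7380 s + 20 f = 2 h 3 min 0 s frame 20, i.e. 02:03:00;20.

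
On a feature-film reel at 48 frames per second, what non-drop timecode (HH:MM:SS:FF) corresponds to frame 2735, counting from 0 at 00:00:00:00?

2735 ÷ 48 = 56 full seconds, remainder 47 frames.
56 s = 0 h 0 min 56 s.
Timecode: 00:00:56:47.

00:00:56:47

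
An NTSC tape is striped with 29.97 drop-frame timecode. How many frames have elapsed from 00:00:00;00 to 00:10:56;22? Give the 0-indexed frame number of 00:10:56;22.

19684

As if non-drop at 30 labels/s: (0 × 3600 + 10 × 60 + 56) × 30 + 22 = 19702.
Minute boundaries passed: 10; those not divisible by 10: 10 − 1 = 9; dropped labels = 2 × 9 = 18.
Actual frame index = 19702 − 18 = 19684.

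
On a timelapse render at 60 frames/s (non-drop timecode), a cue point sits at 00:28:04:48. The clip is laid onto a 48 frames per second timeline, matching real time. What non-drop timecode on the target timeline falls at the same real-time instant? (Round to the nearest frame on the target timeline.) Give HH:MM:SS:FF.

Source frame index: (0×3600 + 28×60 + 4) × 60 + 48 = 101088.
Real time: 101088 / (60) = 8424/5 s.
Target frame: (8424/5) × (48) = 404352/5 ≈ 80870.400 → 80870.
At 48 labels/s: frame 80870 → 00:28:04:38.

00:28:04:38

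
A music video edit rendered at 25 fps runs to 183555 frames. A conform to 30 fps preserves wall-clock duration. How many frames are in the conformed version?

Target frames = source frames × (target rate / source rate) = 183555 × (30)/(25) = 183555 × 6/5 = 220266.

220266 frames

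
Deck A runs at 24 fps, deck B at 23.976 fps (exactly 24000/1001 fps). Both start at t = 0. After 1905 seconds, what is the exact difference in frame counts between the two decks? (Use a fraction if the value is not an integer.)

A emits 24 × 1905 = 45720 frames; B emits 24000/1001 × 1905 = 45720000/1001.
Difference = 45720/1001 frames (≈ 45.6743); B is behind A.

45720/1001 frames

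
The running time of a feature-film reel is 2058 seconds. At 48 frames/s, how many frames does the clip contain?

Frames = 2058 × 48 = 98784.

98784 frames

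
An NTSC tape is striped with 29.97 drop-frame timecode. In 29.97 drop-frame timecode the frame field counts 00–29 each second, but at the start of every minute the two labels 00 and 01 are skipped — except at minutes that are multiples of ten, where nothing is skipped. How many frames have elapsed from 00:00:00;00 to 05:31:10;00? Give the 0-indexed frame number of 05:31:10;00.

As if non-drop at 30 labels/s: (5 × 3600 + 31 × 60 + 10) × 30 + 0 = 596100.
Minute boundaries passed: 331; those not divisible by 10: 331 − 33 = 298; dropped labels = 2 × 298 = 596.
Actual frame index = 596100 − 596 = 595504.

595504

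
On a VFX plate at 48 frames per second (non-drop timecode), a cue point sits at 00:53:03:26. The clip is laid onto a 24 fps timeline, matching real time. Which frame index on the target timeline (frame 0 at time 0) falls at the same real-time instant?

frame 76405

Source frame index: (0×3600 + 53×60 + 3) × 48 + 26 = 152810.
Real time: 152810 / (48) = 76405/24 s.
Target frame: (76405/24) × (24) = 76405.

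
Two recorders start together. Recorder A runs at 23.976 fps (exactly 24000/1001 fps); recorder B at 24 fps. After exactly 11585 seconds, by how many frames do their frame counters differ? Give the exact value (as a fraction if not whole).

39720/143 frames

A emits 24000/1001 × 11585 = 39720000/143 frames; B emits 24 × 11585 = 278040.
Difference = 39720/143 frames (≈ 277.7622); B is ahead of A.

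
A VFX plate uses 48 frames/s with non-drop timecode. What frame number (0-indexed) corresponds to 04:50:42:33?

Total seconds to the label: (4 × 3600 + 50 × 60 + 42) = 17442.
Frame index = 17442 × 48 + 33 = 837249.

frame 837249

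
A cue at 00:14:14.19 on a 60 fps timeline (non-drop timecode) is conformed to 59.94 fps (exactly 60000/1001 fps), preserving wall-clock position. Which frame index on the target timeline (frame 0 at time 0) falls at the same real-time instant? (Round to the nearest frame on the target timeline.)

Source frame index: (0×3600 + 14×60 + 14) × 60 + 19 = 51259.
Real time: 51259 / (60) = 51259/60 s.
Target frame: (51259/60) × (60000/1001) = 3943000/77 ≈ 51207.792 → 51208.

frame 51208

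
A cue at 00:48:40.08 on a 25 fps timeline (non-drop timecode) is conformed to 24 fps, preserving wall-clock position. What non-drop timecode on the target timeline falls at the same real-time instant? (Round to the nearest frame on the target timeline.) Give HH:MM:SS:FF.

00:48:40:08

Source frame index: (0×3600 + 48×60 + 40) × 25 + 8 = 73008.
Real time: 73008 / (25) = 73008/25 s.
Target frame: (73008/25) × (24) = 1752192/25 ≈ 70087.680 → 70088.
At 24 labels/s: frame 70088 → 00:48:40:08.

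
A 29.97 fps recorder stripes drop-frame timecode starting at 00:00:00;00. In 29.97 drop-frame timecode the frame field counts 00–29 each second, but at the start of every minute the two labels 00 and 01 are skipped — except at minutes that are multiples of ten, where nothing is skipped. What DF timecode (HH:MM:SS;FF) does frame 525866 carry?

Each 10-minute DF block holds 10 × 60 × 30 − 9 × 2 = 17982 frames. 525866 ÷ 17982 → 29 full blocks, remainder 4388.
Within the partial block the first minute is 1800 frames and each further minute 1798, so 2 further minute boundaries passed. Total skipped labels = 18 × 29 + 2 × 2 = 526.
Non-drop label index = 525866 + 526 = 526392; at 30 labels/s that is 04:52:26:12, i.e. DF 04:52:26;12.

04:52:26;12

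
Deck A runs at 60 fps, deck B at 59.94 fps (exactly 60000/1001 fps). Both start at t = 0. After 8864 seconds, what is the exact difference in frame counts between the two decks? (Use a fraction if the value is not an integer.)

A emits 60 × 8864 = 531840 frames; B emits 60000/1001 × 8864 = 531840000/1001.
Difference = 531840/1001 frames (≈ 531.3087); B is behind A.

531840/1001 frames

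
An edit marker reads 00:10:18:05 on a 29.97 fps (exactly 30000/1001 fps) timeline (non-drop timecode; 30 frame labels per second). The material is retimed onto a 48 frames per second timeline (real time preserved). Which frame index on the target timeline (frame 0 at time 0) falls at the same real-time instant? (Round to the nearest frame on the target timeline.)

frame 29702

Source frame index: (0×3600 + 10×60 + 18) × 30 + 5 = 18545.
Real time: 18545 / (30000/1001) = 3712709/6000 s.
Target frame: (3712709/6000) × (48) = 3712709/125 ≈ 29701.672 → 29702.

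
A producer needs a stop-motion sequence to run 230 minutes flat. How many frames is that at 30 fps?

414000 frames

230 min = 13800 s.
Frames = 13800 × 30 = 414000.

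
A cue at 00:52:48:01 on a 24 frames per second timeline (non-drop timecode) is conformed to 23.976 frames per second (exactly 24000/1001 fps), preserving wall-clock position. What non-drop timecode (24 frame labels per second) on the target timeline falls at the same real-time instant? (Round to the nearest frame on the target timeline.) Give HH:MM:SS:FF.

Source frame index: (0×3600 + 52×60 + 48) × 24 + 1 = 76033.
Real time: 76033 / (24) = 76033/24 s.
Target frame: (76033/24) × (24000/1001) = 76033000/1001 ≈ 75957.043 → 75957.
At 24 labels/s: frame 75957 → 00:52:44:21.

00:52:44:21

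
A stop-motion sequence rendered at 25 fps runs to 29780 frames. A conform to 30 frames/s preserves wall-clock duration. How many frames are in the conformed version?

35736 frames

Target frames = source frames × (target rate / source rate) = 29780 × (30)/(25) = 29780 × 6/5 = 35736.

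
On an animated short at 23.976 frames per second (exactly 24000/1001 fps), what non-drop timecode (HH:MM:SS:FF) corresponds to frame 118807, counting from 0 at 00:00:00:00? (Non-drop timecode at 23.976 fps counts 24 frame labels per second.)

118807 ÷ 24 = 4950 full seconds, remainder 7 frames.
4950 s = 1 h 22 min 30 s.
Timecode: 01:22:30:07.

01:22:30:07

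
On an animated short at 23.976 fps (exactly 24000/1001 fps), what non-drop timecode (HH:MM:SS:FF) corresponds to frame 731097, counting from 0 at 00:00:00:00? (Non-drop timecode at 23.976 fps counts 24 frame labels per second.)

08:27:42:09

731097 ÷ 24 = 30462 full seconds, remainder 9 frames.
30462 s = 8 h 27 min 42 s.
Timecode: 08:27:42:09.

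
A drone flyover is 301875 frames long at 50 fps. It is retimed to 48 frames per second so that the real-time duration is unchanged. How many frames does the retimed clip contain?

289800 frames

Target frames = source frames × (target rate / source rate) = 301875 × (48)/(50) = 301875 × 24/25 = 289800.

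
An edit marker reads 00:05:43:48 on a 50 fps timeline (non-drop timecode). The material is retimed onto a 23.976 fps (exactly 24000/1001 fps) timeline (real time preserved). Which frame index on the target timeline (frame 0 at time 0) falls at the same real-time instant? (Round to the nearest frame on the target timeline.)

frame 8247

Source frame index: (0×3600 + 5×60 + 43) × 50 + 48 = 17198.
Real time: 17198 / (50) = 8599/25 s.
Target frame: (8599/25) × (24000/1001) = 8255040/1001 ≈ 8246.793 → 8247.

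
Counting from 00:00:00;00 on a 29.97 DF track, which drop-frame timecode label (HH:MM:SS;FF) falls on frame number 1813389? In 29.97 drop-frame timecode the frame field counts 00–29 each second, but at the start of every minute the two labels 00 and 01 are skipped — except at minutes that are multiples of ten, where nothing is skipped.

Ten DF minutes hold 17982 frames, so frame 1813389 lies in block 100 (frames 1798200–1816181) with 15189 frames into that block.
The block's first minute is 1800 frames and the rest 1798 each; 15189 frames reaches minute 8, so 100 × 18 + 8 × 2 = 1816 labels have been skipped so far.
Adding those back, label number 1813389 + 1816 = 1815205 at 30 labels/s is 60506 s + 25 f = 16 h 48 min 26 s frame 25, i.e. 16:48:26;25.

16:48:26;25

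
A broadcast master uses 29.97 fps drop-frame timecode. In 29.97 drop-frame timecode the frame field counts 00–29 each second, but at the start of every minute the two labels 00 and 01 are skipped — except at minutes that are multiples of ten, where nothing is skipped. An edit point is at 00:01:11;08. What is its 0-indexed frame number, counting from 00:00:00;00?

As if non-drop at 30 labels/s: (0 × 3600 + 1 × 60 + 11) × 30 + 8 = 2138.
Minute boundaries passed: 1; those not divisible by 10: 1 − 0 = 1; dropped labels = 2 × 1 = 2.
Actual frame index = 2138 − 2 = 2136.

2136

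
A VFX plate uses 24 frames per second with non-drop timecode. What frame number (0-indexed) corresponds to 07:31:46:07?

frame 650551

Total seconds to the label: (7 × 3600 + 31 × 60 + 46) = 27106.
Frame index = 27106 × 24 + 7 = 650551.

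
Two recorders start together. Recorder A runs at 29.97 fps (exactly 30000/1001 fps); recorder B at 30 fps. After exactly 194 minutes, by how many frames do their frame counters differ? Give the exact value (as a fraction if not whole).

194 min = 11640 s.
A emits 30000/1001 × 11640 = 349200000/1001 frames; B emits 30 × 11640 = 349200.
Difference = 349200/1001 frames (≈ 348.8511); B is ahead of A.

349200/1001 frames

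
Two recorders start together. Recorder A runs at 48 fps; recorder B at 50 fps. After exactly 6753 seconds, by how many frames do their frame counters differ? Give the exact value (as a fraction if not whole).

13506 frames

A emits 48 × 6753 = 324144 frames; B emits 50 × 6753 = 337650.
Difference = 13506 frames; B is ahead of A.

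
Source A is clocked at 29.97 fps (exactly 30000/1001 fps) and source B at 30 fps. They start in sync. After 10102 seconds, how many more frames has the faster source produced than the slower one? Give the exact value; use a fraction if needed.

A emits 30000/1001 × 10102 = 303060000/1001 frames; B emits 30 × 10102 = 303060.
Difference = 303060/1001 frames (≈ 302.7572); B is ahead of A.

303060/1001 frames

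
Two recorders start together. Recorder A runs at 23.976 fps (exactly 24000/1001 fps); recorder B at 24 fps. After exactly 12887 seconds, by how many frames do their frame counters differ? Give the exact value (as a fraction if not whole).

A emits 24000/1001 × 12887 = 44184000/143 frames; B emits 24 × 12887 = 309288.
Difference = 44184/143 frames (≈ 308.9790); B is ahead of A.

44184/143 frames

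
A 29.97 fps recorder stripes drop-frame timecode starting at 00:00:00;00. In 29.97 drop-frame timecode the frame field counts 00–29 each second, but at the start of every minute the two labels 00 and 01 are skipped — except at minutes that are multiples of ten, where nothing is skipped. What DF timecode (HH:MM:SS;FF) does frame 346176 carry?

03:12:30;22

Each 10-minute DF block holds 10 × 60 × 30 − 9 × 2 = 17982 frames. 346176 ÷ 17982 → 19 full blocks, remainder 4518.
Within the partial block the first minute is 1800 frames and each further minute 1798, so 2 further minute boundaries passed. Total skipped labels = 18 × 19 + 2 × 2 = 346.
Non-drop label index = 346176 + 346 = 346522; at 30 labels/s that is 03:12:30:22, i.e. DF 03:12:30;22.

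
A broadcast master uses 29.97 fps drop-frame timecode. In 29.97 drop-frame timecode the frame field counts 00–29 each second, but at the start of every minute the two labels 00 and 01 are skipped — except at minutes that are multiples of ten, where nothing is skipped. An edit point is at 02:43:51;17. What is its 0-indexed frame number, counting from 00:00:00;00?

294653

Complete 10-minute blocks: 16, each 17982 frames → 287712.
Remaining 3 whole minutes in the current block: 1800 + 2 × 1798 = 5396 frames.
Within the current minute: 51 × 30 + 17 − 2 = 1545 (labels ;00/;01 skipped at this minute). Total = 287712 + 5396 + 1545 = 294653.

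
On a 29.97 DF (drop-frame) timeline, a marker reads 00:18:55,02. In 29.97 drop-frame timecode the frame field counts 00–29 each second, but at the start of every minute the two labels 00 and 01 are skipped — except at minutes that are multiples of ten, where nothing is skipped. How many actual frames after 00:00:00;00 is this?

As if non-drop at 30 labels/s: (0 × 3600 + 18 × 60 + 55) × 30 + 2 = 34052.
Minute boundaries passed: 18; those not divisible by 10: 18 − 1 = 17; dropped labels = 2 × 17 = 34.
Actual frame index = 34052 − 34 = 34018.

34018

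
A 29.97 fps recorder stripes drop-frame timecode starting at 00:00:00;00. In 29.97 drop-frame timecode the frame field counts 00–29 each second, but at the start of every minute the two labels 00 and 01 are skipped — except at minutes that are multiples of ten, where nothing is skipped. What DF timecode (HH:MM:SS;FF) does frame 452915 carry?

Ten DF minutes hold 17982 frames, so frame 452915 lies in block 25 (frames 449550–467531) with 3365 frames into that block.
The block's first minute is 1800 frames and the rest 1798 each; 3365 frames reaches minute 1, so 25 × 18 + 1 × 2 = 452 labels have been skipped so far.
Adding those back, label number 452915 + 452 = 453367 at 30 labels/s is 15112 s + 7 f = 4 h 11 min 52 s frame 7, i.e. 04:11:52;07.

04:11:52;07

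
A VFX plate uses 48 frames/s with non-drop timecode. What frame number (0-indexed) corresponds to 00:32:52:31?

Total seconds to the label: (0 × 3600 + 32 × 60 + 52) = 1972.
Frame index = 1972 × 48 + 31 = 94687.

frame 94687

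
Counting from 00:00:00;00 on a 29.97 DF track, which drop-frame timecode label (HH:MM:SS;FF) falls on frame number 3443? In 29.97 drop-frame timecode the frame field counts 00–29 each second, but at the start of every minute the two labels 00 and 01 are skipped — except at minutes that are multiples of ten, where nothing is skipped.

00:01:54;25

Each 10-minute DF block holds 10 × 60 × 30 − 9 × 2 = 17982 frames. 3443 ÷ 17982 → 0 full blocks, remainder 3443.
Within the partial block the first minute is 1800 frames and each further minute 1798, so 1 further minute boundary passed. Total skipped labels = 18 × 0 + 2 × 1 = 2.
Non-drop label index = 3443 + 2 = 3445; at 30 labels/s that is 00:01:54:25, i.e. DF 00:01:54;25.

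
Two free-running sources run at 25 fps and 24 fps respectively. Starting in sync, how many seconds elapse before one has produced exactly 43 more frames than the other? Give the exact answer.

43 seconds

The gap grows by |24 − 25| = 1 frame per second.
Time for a 43-frame gap: 43 ÷ (1) = 43 s.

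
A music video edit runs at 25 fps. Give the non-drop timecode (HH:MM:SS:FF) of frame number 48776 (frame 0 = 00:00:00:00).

00:32:31:01

48776 ÷ 25 = 1951 full seconds, remainder 1 frame.
1951 s = 0 h 32 min 31 s.
Timecode: 00:32:31:01.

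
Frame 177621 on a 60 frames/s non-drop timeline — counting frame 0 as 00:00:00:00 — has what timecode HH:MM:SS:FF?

00:49:20:21

177621 ÷ 60 = 2960 full seconds, remainder 21 frames.
2960 s = 0 h 49 min 20 s.
Timecode: 00:49:20:21.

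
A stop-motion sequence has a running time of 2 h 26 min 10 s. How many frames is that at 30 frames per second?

2 h 26 min 10 s = 8770 s.
Frames = 8770 × 30 = 263100.

263100 frames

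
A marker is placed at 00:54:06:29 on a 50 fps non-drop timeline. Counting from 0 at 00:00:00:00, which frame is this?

Total seconds to the label: (0 × 3600 + 54 × 60 + 6) = 3246.
Frame index = 3246 × 50 + 29 = 162329.

frame 162329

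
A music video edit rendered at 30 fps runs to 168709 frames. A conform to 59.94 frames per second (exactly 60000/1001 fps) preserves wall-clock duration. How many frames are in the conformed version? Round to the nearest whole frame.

337081 frames

Frames at target rate = 168709 × (60000/1001) / (30) = 337418000/1001 ≈ 337080.919.
Nearest whole frame: 337081.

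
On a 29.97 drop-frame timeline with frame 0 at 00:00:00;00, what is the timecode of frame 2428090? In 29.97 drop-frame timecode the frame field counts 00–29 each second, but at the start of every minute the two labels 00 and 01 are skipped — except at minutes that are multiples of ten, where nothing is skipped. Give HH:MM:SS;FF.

22:30:17;10

Ten DF minutes hold 17982 frames, so frame 2428090 lies in block 135 (frames 2427570–2445551) with 520 frames into that block.
The block's first minute is 1800 frames and the rest 1798 each; 520 frames reaches minute 0, so 135 × 18 + 0 × 2 = 2430 labels have been skipped so far.
Adding those back, label number 2428090 + 2430 = 2430520 at 30 labels/s is 81017 s + 10 f = 22 h 30 min 17 s frame 10, i.e. 22:30:17;10.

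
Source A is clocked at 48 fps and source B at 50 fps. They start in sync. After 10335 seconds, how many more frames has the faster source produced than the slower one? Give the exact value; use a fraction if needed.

A emits 48 × 10335 = 496080 frames; B emits 50 × 10335 = 516750.
Difference = 20670 frames; B is ahead of A.

20670 frames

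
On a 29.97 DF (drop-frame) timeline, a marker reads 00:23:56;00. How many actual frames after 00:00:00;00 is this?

Complete 10-minute blocks: 2, each 17982 frames → 35964.
Remaining 3 whole minutes in the current block: 1800 + 2 × 1798 = 5396 frames.
Within the current minute: 56 × 30 + 0 − 2 = 1678 (labels ;00/;01 skipped at this minute). Total = 35964 + 5396 + 1678 = 43038.

43038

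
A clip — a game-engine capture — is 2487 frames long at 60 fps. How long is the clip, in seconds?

41.45 seconds

Running time = 2487 / (60) = 41.45 s.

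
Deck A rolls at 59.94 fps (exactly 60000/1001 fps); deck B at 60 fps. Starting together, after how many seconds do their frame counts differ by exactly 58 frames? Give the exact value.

29029/30 seconds

The gap grows by |60 − 60000/1001| = 60/1001 frames per second.
Time for a 58-frame gap: 58 ÷ (60/1001) = 29029/30 s.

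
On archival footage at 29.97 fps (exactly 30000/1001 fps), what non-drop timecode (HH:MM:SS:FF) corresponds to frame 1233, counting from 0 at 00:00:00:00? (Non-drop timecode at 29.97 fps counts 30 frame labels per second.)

1233 ÷ 30 = 41 full seconds, remainder 3 frames.
41 s = 0 h 0 min 41 s.
Timecode: 00:00:41:03.

00:00:41:03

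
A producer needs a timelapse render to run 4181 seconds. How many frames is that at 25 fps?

Frames = 4181 × 25 = 104525.

104525 frames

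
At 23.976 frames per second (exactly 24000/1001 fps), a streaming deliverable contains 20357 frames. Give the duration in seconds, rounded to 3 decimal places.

Running time = 20357 × 1001/24000 = 20377357/24000 s ≈ 849.057 s.

849.057 seconds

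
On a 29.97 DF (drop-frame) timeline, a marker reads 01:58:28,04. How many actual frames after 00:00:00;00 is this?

213030

Complete 10-minute blocks: 11, each 17982 frames → 197802.
Remaining 8 whole minutes in the current block: 1800 + 7 × 1798 = 14386 frames.
Within the current minute: 28 × 30 + 4 − 2 = 842 (labels ;00/;01 skipped at this minute). Total = 197802 + 14386 + 842 = 213030.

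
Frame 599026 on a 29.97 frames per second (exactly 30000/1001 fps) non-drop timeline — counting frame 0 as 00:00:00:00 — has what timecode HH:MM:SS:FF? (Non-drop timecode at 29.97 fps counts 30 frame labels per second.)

05:32:47:16

599026 ÷ 30 = 19967 full seconds, remainder 16 frames.
19967 s = 5 h 32 min 47 s.
Timecode: 05:32:47:16.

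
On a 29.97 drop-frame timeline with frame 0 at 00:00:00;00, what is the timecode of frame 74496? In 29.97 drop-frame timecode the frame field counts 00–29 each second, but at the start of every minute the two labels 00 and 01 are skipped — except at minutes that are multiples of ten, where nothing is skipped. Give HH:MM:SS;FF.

Ten DF minutes hold 17982 frames, so frame 74496 lies in block 4 (frames 71928–89909) with 2568 frames into that block.
The block's first minute is 1800 frames and the rest 1798 each; 2568 frames reaches minute 1, so 4 × 18 + 1 × 2 = 74 labels have been skipped so far.
Adding those back, label number 74496 + 74 = 74570 at 30 labels/s is 2485 s + 20 f = 0 h 41 min 25 s frame 20, i.e. 00:41:25;20.

00:41:25;20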